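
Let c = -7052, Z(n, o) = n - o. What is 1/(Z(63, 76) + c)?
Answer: -1/7065 ≈ -0.00014154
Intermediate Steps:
1/(Z(63, 76) + c) = 1/((63 - 1*76) - 7052) = 1/((63 - 76) - 7052) = 1/(-13 - 7052) = 1/(-7065) = -1/7065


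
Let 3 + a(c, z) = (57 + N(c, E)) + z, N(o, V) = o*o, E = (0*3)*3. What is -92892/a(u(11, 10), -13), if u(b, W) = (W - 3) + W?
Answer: -15482/55 ≈ -281.49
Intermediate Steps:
E = 0 (E = 0*3 = 0)
u(b, W) = -3 + 2*W (u(b, W) = (-3 + W) + W = -3 + 2*W)
N(o, V) = o²
a(c, z) = 54 + z + c² (a(c, z) = -3 + ((57 + c²) + z) = -3 + (57 + z + c²) = 54 + z + c²)
-92892/a(u(11, 10), -13) = -92892/(54 - 13 + (-3 + 2*10)²) = -92892/(54 - 13 + (-3 + 20)²) = -92892/(54 - 13 + 17²) = -92892/(54 - 13 + 289) = -92892/330 = -92892*1/330 = -15482/55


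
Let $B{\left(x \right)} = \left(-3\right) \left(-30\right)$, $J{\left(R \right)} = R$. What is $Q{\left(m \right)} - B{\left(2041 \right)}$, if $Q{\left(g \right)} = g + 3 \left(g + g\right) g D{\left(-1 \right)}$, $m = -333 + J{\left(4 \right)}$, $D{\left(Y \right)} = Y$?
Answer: $-649865$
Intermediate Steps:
$B{\left(x \right)} = 90$
$m = -329$ ($m = -333 + 4 = -329$)
$Q{\left(g \right)} = g - 6 g^{2}$ ($Q{\left(g \right)} = g + 3 \left(g + g\right) g \left(-1\right) = g + 3 \cdot 2 g g \left(-1\right) = g + 3 \cdot 2 g^{2} \left(-1\right) = g + 6 g^{2} \left(-1\right) = g - 6 g^{2}$)
$Q{\left(m \right)} - B{\left(2041 \right)} = - 329 \left(1 - -1974\right) - 90 = - 329 \left(1 + 1974\right) - 90 = \left(-329\right) 1975 - 90 = -649775 - 90 = -649865$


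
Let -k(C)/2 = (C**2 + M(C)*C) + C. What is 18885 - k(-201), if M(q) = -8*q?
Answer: -547131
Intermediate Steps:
k(C) = -2*C + 14*C**2 (k(C) = -2*((C**2 + (-8*C)*C) + C) = -2*((C**2 - 8*C**2) + C) = -2*(-7*C**2 + C) = -2*(C - 7*C**2) = -2*C + 14*C**2)
18885 - k(-201) = 18885 - 2*(-201)*(-1 + 7*(-201)) = 18885 - 2*(-201)*(-1 - 1407) = 18885 - 2*(-201)*(-1408) = 18885 - 1*566016 = 18885 - 566016 = -547131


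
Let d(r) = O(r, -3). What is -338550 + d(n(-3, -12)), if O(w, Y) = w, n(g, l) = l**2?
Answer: -338406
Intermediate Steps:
d(r) = r
-338550 + d(n(-3, -12)) = -338550 + (-12)**2 = -338550 + 144 = -338406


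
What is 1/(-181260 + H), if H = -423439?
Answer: -1/604699 ≈ -1.6537e-6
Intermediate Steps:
1/(-181260 + H) = 1/(-181260 - 423439) = 1/(-604699) = -1/604699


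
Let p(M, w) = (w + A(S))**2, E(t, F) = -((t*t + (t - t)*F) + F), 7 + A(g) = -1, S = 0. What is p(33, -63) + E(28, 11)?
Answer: 4246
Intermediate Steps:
A(g) = -8 (A(g) = -7 - 1 = -8)
E(t, F) = -F - t**2 (E(t, F) = -((t**2 + 0*F) + F) = -((t**2 + 0) + F) = -(t**2 + F) = -(F + t**2) = -F - t**2)
p(M, w) = (-8 + w)**2 (p(M, w) = (w - 8)**2 = (-8 + w)**2)
p(33, -63) + E(28, 11) = (-8 - 63)**2 + (-1*11 - 1*28**2) = (-71)**2 + (-11 - 1*784) = 5041 + (-11 - 784) = 5041 - 795 = 4246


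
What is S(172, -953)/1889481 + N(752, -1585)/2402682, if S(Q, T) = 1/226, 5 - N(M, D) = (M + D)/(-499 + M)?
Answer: 4527785433/1310999705213462 ≈ 3.4537e-6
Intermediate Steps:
N(M, D) = 5 - (D + M)/(-499 + M) (N(M, D) = 5 - (M + D)/(-499 + M) = 5 - (D + M)/(-499 + M))
S(Q, T) = 1/226
S(172, -953)/1889481 + N(752, -1585)/2402682 = (1/226)/1889481 + ((-2495 - 1*(-1585) + 4*752)/(-499 + 752))/2402682 = (1/226)*(1/1889481) + ((-2495 + 1585 + 3008)/253)*(1/2402682) = 1/427022706 + ((1/253)*2098)*(1/2402682) = 1/427022706 + (2098/253)*(1/2402682) = 1/427022706 + 1049/303939273 = 4527785433/1310999705213462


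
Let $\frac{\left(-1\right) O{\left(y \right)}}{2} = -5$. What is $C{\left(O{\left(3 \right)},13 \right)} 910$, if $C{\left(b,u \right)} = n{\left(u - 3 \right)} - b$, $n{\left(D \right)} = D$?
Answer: $0$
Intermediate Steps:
$O{\left(y \right)} = 10$ ($O{\left(y \right)} = \left(-2\right) \left(-5\right) = 10$)
$C{\left(b,u \right)} = -3 + u - b$ ($C{\left(b,u \right)} = \left(u - 3\right) - b = \left(-3 + u\right) - b = -3 + u - b$)
$C{\left(O{\left(3 \right)},13 \right)} 910 = \left(-3 + 13 - 10\right) 910 = 0 \cdot 910 = 0$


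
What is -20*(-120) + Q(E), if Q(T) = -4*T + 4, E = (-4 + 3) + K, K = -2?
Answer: 2416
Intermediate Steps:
E = -3 (E = (-4 + 3) - 2 = -1 - 2 = -3)
Q(T) = 4 - 4*T
-20*(-120) + Q(E) = -20*(-120) + (4 - 4*(-3)) = 2400 + (4 + 12) = 2400 + 16 = 2416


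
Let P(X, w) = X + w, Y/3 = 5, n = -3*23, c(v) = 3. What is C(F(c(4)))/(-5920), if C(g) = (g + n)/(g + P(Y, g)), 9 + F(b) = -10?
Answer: -11/17020 ≈ -0.00064630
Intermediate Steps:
n = -69
F(b) = -19 (F(b) = -9 - 10 = -19)
Y = 15 (Y = 3*5 = 15)
C(g) = (-69 + g)/(15 + 2*g) (C(g) = (g - 69)/(g + (15 + g)) = (-69 + g)/(15 + 2*g))
C(F(c(4)))/(-5920) = ((-69 - 19)/(15 + 2*(-19)))/(-5920) = (-88/(15 - 38))*(-1/5920) = (-88/(-23))*(-1/5920) = -1/23*(-88)*(-1/5920) = (88/23)*(-1/5920) = -11/17020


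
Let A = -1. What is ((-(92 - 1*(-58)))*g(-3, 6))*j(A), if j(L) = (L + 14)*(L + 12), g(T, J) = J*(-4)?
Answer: 514800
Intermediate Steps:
g(T, J) = -4*J
j(L) = (12 + L)*(14 + L) (j(L) = (14 + L)*(12 + L) = (12 + L)*(14 + L))
((-(92 - 1*(-58)))*g(-3, 6))*j(A) = ((-(92 - 1*(-58)))*(-4*6))*(168 + (-1)² + 26*(-1)) = (-(92 + 58)*(-24))*(168 + 1 - 26) = (-1*150*(-24))*143 = -150*(-24)*143 = 3600*143 = 514800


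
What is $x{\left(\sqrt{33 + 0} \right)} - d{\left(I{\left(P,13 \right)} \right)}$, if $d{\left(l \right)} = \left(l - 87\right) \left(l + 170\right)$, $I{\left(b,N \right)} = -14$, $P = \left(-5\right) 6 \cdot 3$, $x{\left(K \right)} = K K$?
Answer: $15789$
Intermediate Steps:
$x{\left(K \right)} = K^{2}$
$P = -90$ ($P = \left(-30\right) 3 = -90$)
$d{\left(l \right)} = \left(-87 + l\right) \left(170 + l\right)$
$x{\left(\sqrt{33 + 0} \right)} - d{\left(I{\left(P,13 \right)} \right)} = \left(\sqrt{33 + 0}\right)^{2} - \left(-14790 + \left(-14\right)^{2} + 83 \left(-14\right)\right) = \left(\sqrt{33}\right)^{2} - \left(-14790 + 196 - 1162\right) = 33 - -15756 = 33 + 15756 = 15789$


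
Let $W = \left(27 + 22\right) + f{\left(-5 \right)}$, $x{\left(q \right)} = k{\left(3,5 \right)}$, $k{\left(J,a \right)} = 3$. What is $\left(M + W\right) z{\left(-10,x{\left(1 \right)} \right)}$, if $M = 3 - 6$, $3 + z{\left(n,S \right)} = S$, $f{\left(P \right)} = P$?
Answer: $0$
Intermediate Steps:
$x{\left(q \right)} = 3$
$z{\left(n,S \right)} = -3 + S$
$W = 44$ ($W = \left(27 + 22\right) - 5 = 49 - 5 = 44$)
$M = -3$ ($M = 3 - 6 = -3$)
$\left(M + W\right) z{\left(-10,x{\left(1 \right)} \right)} = \left(-3 + 44\right) \left(-3 + 3\right) = 41 \cdot 0 = 0$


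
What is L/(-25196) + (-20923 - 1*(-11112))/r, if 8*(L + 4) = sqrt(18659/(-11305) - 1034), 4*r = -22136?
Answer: 61805023/34858666 - I*sqrt(132359267845)/2278726240 ≈ 1.773 - 0.00015966*I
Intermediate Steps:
r = -5534 (r = (1/4)*(-22136) = -5534)
L = -4 + I*sqrt(132359267845)/90440 (L = -4 + sqrt(18659/(-11305) - 1034)/8 = -4 + sqrt(18659*(-1/11305) - 1034)/8 = -4 + sqrt(-18659/11305 - 1034)/8 = -4 + sqrt(-11708029/11305)/8 = -4 + (I*sqrt(132359267845)/11305)/8 = -4 + I*sqrt(132359267845)/90440 ≈ -4.0 + 4.0227*I)
L/(-25196) + (-20923 - 1*(-11112))/r = (-4 + I*sqrt(132359267845)/90440)/(-25196) + (-20923 - 1*(-11112))/(-5534) = (-4 + I*sqrt(132359267845)/90440)*(-1/25196) + (-20923 + 11112)*(-1/5534) = (1/6299 - I*sqrt(132359267845)/2278726240) - 9811*(-1/5534) = (1/6299 - I*sqrt(132359267845)/2278726240) + 9811/5534 = 61805023/34858666 - I*sqrt(132359267845)/2278726240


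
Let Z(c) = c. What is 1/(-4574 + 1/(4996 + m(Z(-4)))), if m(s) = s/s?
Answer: -4997/22856277 ≈ -0.00021863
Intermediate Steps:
m(s) = 1
1/(-4574 + 1/(4996 + m(Z(-4)))) = 1/(-4574 + 1/(4996 + 1)) = 1/(-4574 + 1/4997) = 1/(-22856277/4997) = -4997/22856277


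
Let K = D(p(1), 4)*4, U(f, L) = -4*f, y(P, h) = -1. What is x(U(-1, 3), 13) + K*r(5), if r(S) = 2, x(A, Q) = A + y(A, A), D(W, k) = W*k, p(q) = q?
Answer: 35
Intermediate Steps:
x(A, Q) = -1 + A (x(A, Q) = A - 1 = -1 + A)
K = 16 (K = (1*4)*4 = 4*4 = 16)
x(U(-1, 3), 13) + K*r(5) = (-1 - 4*(-1)) + 16*2 = (-1 + 4) + 32 = 3 + 32 = 35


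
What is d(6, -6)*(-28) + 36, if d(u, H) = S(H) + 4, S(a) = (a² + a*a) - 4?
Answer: -1980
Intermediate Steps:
S(a) = -4 + 2*a² (S(a) = (a² + a²) - 4 = 2*a² - 4 = -4 + 2*a²)
d(u, H) = 2*H² (d(u, H) = (-4 + 2*H²) + 4 = 2*H²)
d(6, -6)*(-28) + 36 = (2*(-6)²)*(-28) + 36 = (2*36)*(-28) + 36 = 72*(-28) + 36 = -2016 + 36 = -1980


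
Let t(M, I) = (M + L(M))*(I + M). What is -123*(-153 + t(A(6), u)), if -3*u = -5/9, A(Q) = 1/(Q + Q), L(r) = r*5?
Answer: 1353779/72 ≈ 18803.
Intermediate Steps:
L(r) = 5*r
A(Q) = 1/(2*Q)
u = 5/27 (u = -(-5)/(3*9) = -⅓*(-5/9) = 5/27 ≈ 0.18519)
t(M, I) = 6*M*(I + M) (t(M, I) = (M + 5*M)*(I + M) = (6*M)*(I + M) = 6*M*(I + M))
-123*(-153 + t(A(6), u)) = -123*(-153 + 6*((½)/6)*(5/27 + (½)/6)) = -123*(-153 + 6*((½)*(⅙))*(5/27 + (½)*(⅙))) = -123*(-153 + 6*(1/12)*(5/27 + 1/12)) = -123*(-153 + 6*(1/12)*(29/108)) = -123*(-153 + 29/216) = -123*(-33019/216) = 1353779/72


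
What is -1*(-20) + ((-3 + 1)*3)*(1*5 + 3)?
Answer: -28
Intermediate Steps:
-1*(-20) + ((-3 + 1)*3)*(1*5 + 3) = 20 + (-2*3)*(5 + 3) = 20 - 6*8 = 20 - 48 = -28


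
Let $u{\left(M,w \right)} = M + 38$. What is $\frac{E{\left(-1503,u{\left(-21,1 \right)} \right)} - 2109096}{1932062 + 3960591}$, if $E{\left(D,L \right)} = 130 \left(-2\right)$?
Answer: $- \frac{2109356}{5892653} \approx -0.35796$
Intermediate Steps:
$u{\left(M,w \right)} = 38 + M$
$E{\left(D,L \right)} = -260$
$\frac{E{\left(-1503,u{\left(-21,1 \right)} \right)} - 2109096}{1932062 + 3960591} = \frac{-260 - 2109096}{1932062 + 3960591} = - \frac{2109356}{5892653}$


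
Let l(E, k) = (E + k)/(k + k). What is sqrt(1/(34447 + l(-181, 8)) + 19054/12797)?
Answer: sqrt(74024058752487520534)/7050878263 ≈ 1.2202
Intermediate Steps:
l(E, k) = (E + k)/(2*k) (l(E, k) = (E + k)/((2*k)) = (E + k)*(1/(2*k)) = (E + k)/(2*k))
sqrt(1/(34447 + l(-181, 8)) + 19054/12797) = sqrt(1/(34447 + (1/2)*(-181 + 8)/8) + 19054/12797) = sqrt(1/(34447 + (1/2)*(1/8)*(-173)) + 19054*(1/12797)) = sqrt(1/(34447 - 173/16) + 19054/12797) = sqrt(1/(550979/16) + 19054/12797) = sqrt(16/550979 + 19054/12797) = sqrt(10498558618/7050878263) = sqrt(74024058752487520534)/7050878263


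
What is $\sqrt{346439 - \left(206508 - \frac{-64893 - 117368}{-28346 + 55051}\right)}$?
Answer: $\frac{\sqrt{2036487926230}}{3815} \approx 374.06$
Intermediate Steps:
$\sqrt{346439 - \left(206508 - \frac{-64893 - 117368}{-28346 + 55051}\right)} = \sqrt{346439 - \left(206508 + \frac{182261}{26705}\right)} = \sqrt{346439 - \frac{5514978401}{26705}} = \sqrt{\frac{3736675094}{26705}} = \frac{\sqrt{2036487926230}}{3815}$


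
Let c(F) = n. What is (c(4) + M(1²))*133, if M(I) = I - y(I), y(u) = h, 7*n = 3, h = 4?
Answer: -342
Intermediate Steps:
n = 3/7 (n = (⅐)*3 = 3/7 ≈ 0.42857)
y(u) = 4
c(F) = 3/7
M(I) = -4 + I (M(I) = I - 1*4 = I - 4 = -4 + I)
(c(4) + M(1²))*133 = (3/7 + (-4 + 1²))*133 = (3/7 + (-4 + 1))*133 = (3/7 - 3)*133 = -18/7*133 = -342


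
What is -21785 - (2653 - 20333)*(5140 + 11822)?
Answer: 299866375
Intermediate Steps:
-21785 - (2653 - 20333)*(5140 + 11822) = -21785 - (-17680)*16962 = -21785 - 1*(-299888160) = -21785 + 299888160 = 299866375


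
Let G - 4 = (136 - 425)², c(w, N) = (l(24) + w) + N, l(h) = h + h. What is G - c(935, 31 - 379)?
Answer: 82890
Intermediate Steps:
l(h) = 2*h
c(w, N) = 48 + N + w (c(w, N) = (2*24 + w) + N = (48 + w) + N = 48 + N + w)
G = 83525 (G = 4 + (136 - 425)² = 4 + (-289)² = 4 + 83521 = 83525)
G - c(935, 31 - 379) = 83525 - (48 + (31 - 379) + 935) = 83525 - (48 - 348 + 935) = 83525 - 1*635 = 83525 - 635 = 82890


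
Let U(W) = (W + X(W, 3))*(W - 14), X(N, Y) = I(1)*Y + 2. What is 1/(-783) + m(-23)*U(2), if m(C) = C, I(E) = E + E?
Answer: 2161079/783 ≈ 2760.0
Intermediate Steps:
I(E) = 2*E
X(N, Y) = 2 + 2*Y (X(N, Y) = (2*1)*Y + 2 = 2*Y + 2 = 2 + 2*Y)
U(W) = (-14 + W)*(8 + W) (U(W) = (W + (2 + 2*3))*(W - 14) = (W + (2 + 6))*(-14 + W) = (W + 8)*(-14 + W) = (8 + W)*(-14 + W) = (-14 + W)*(8 + W))
1/(-783) + m(-23)*U(2) = 1/(-783) - 23*(-112 + 2² - 6*2) = -1/783 - 23*(-112 + 4 - 12) = -1/783 - 23*(-120) = -1/783 + 2760 = 2161079/783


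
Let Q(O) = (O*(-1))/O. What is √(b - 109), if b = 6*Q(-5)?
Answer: I*√115 ≈ 10.724*I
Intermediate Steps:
Q(O) = -1 (Q(O) = (-O)/O = -1)
b = -6 (b = 6*(-1) = -6)
√(b - 109) = √(-6 - 109) = √(-115) = I*√115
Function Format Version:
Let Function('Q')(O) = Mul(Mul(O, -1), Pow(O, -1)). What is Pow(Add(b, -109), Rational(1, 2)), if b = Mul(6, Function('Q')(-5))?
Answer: Mul(I, Pow(115, Rational(1, 2))) ≈ Mul(10.724, I)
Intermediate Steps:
Function('Q')(O) = -1 (Function('Q')(O) = Mul(Mul(-1, O), Pow(O, -1)) = -1)
b = -6 (b = Mul(6, -1) = -6)
Pow(Add(b, -109), Rational(1, 2)) = Pow(Add(-6, -109), Rational(1, 2)) = Pow(-115, Rational(1, 2)) = Mul(I, Pow(115, Rational(1, 2)))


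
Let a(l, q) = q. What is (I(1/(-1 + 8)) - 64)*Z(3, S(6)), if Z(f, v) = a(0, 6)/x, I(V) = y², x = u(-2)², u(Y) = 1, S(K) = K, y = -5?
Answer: -234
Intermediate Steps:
x = 1 (x = 1² = 1)
I(V) = 25 (I(V) = (-5)² = 25)
Z(f, v) = 6 (Z(f, v) = 6/1 = 6*1 = 6)
(I(1/(-1 + 8)) - 64)*Z(3, S(6)) = (25 - 64)*6 = -39*6 = -234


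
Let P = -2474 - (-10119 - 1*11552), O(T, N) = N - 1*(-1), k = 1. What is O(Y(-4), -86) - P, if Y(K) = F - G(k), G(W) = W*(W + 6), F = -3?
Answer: -19282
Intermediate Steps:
G(W) = W*(6 + W)
Y(K) = -10 (Y(K) = -3 - (6 + 1) = -3 - 7 = -10)
O(T, N) = 1 + N (O(T, N) = N + 1 = 1 + N)
P = 19197 (P = -2474 - (-10119 - 11552) = -2474 - 1*(-21671) = -2474 + 21671 = 19197)
O(Y(-4), -86) - P = (1 - 86) - 1*19197 = -85 - 19197 = -19282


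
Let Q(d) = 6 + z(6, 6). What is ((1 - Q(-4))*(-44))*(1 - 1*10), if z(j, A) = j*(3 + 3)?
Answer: -16236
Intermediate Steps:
z(j, A) = 6*j (z(j, A) = j*6 = 6*j)
Q(d) = 42 (Q(d) = 6 + 6*6 = 6 + 36 = 42)
((1 - Q(-4))*(-44))*(1 - 1*10) = ((1 - 1*42)*(-44))*(1 - 1*10) = ((1 - 42)*(-44))*(1 - 10) = -41*(-44)*(-9) = 1804*(-9) = -16236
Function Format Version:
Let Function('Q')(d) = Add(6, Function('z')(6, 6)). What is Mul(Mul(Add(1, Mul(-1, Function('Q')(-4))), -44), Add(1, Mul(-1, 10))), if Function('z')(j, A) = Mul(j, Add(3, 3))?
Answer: -16236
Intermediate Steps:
Function('z')(j, A) = Mul(6, j) (Function('z')(j, A) = Mul(j, 6) = Mul(6, j))
Function('Q')(d) = 42 (Function('Q')(d) = Add(6, Mul(6, 6)) = Add(6, 36) = 42)
Mul(Mul(Add(1, Mul(-1, Function('Q')(-4))), -44), Add(1, Mul(-1, 10))) = Mul(Mul(Add(1, Mul(-1, 42)), -44), Add(1, Mul(-1, 10))) = Mul(Mul(Add(1, -42), -44), Add(1, -10)) = Mul(Mul(-41, -44), -9) = Mul(1804, -9) = -16236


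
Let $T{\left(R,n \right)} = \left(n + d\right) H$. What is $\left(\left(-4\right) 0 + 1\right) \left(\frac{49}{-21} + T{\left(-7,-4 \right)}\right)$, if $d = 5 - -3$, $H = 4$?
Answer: $\frac{41}{3} \approx 13.667$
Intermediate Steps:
$d = 8$ ($d = 5 + 3 = 8$)
$T{\left(R,n \right)} = 32 + 4 n$ ($T{\left(R,n \right)} = \left(n + 8\right) 4 = \left(8 + n\right) 4 = 32 + 4 n$)
$\left(\left(-4\right) 0 + 1\right) \left(\frac{49}{-21} + T{\left(-7,-4 \right)}\right) = \left(\left(-4\right) 0 + 1\right) \left(\frac{49}{-21} + \left(32 + 4 \left(-4\right)\right)\right) = \left(0 + 1\right) \left(49 \left(- \frac{1}{21}\right) + \left(32 - 16\right)\right) = 1 \left(- \frac{7}{3} + 16\right) = 1 \cdot \frac{41}{3} = \frac{41}{3}$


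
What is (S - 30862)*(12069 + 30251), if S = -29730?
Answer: -2564253440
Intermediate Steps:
(S - 30862)*(12069 + 30251) = (-29730 - 30862)*(12069 + 30251) = -60592*42320 = -2564253440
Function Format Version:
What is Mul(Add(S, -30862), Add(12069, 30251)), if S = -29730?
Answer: -2564253440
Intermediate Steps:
Mul(Add(S, -30862), Add(12069, 30251)) = Mul(Add(-29730, -30862), Add(12069, 30251)) = Mul(-60592, 42320) = -2564253440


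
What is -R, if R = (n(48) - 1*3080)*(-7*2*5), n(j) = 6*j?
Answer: -195440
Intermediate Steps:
R = 195440 (R = (6*48 - 1*3080)*(-7*2*5) = (288 - 3080)*(-14*5) = -2792*(-70) = 195440)
-R = -1*195440 = -195440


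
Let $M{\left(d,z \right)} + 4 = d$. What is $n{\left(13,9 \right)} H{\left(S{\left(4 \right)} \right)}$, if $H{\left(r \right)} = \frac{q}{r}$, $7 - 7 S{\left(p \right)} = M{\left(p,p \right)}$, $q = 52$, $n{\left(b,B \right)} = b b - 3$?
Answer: $8632$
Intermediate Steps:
$M{\left(d,z \right)} = -4 + d$
$n{\left(b,B \right)} = -3 + b^{2}$ ($n{\left(b,B \right)} = b^{2} - 3 = -3 + b^{2}$)
$S{\left(p \right)} = \frac{11}{7} - \frac{p}{7}$ ($S{\left(p \right)} = 1 - \frac{-4 + p}{7} = 1 - \left(- \frac{4}{7} + \frac{p}{7}\right) = \frac{11}{7} - \frac{p}{7}$)
$H{\left(r \right)} = \frac{52}{r}$
$n{\left(13,9 \right)} H{\left(S{\left(4 \right)} \right)} = \left(-3 + 13^{2}\right) \frac{52}{\frac{11}{7} - \frac{4}{7}} = \left(-3 + 169\right) \frac{52}{\frac{11}{7} - \frac{4}{7}} = 166 \cdot \frac{52}{1} = 166 \cdot 52 \cdot 1 = 166 \cdot 52 = 8632$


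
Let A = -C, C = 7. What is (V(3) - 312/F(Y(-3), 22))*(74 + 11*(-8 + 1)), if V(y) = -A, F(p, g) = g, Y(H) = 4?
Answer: 237/11 ≈ 21.545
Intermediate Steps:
A = -7 (A = -1*7 = -7)
V(y) = 7 (V(y) = -1*(-7) = 7)
(V(3) - 312/F(Y(-3), 22))*(74 + 11*(-8 + 1)) = (7 - 312/22)*(74 + 11*(-8 + 1)) = (7 - 312*1/22)*(74 + 11*(-7)) = (7 - 156/11)*(74 - 77) = -79/11*(-3) = 237/11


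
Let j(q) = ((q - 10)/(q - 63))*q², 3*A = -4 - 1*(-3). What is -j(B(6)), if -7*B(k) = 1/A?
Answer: -201/7154 ≈ -0.028096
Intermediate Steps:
A = -⅓ (A = (-4 - 1*(-3))/3 = (-4 + 3)/3 = (⅓)*(-1) = -⅓ ≈ -0.33333)
B(k) = 3/7 (B(k) = -1/(7*(-⅓)) = -⅐*(-3) = 3/7)
j(q) = q²*(-10 + q)/(-63 + q) (j(q) = ((-10 + q)/(-63 + q))*q² = q²*(-10 + q)/(-63 + q))
-j(B(6)) = -(3/7)²*(-10 + 3/7)/(-63 + 3/7) = -9*(-67)/(49*(-438/7)*7) = -9*(-7)*(-67)/(49*438*7) = -1*201/7154 = -201/7154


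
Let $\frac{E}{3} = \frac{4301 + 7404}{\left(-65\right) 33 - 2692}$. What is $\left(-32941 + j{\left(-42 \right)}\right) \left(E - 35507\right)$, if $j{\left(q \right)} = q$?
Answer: $\frac{5665901339942}{4837} \approx 1.1714 \cdot 10^{9}$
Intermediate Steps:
$E = - \frac{35115}{4837}$ ($E = 3 \frac{4301 + 7404}{\left(-65\right) 33 - 2692} = 3 \frac{11705}{-2145 - 2692} = 3 \frac{11705}{-4837} = 3 \cdot 11705 \left(- \frac{1}{4837}\right) = 3 \left(- \frac{11705}{4837}\right) = - \frac{35115}{4837} \approx -7.2597$)
$\left(-32941 + j{\left(-42 \right)}\right) \left(E - 35507\right) = \left(-32941 - 42\right) \left(- \frac{35115}{4837} - 35507\right) = \left(-32983\right) \left(- \frac{171782474}{4837}\right) = \frac{5665901339942}{4837}$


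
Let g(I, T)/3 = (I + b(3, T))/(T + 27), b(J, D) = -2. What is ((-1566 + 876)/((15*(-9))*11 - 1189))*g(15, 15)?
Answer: 4485/18718 ≈ 0.23961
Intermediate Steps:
g(I, T) = 3*(-2 + I)/(27 + T) (g(I, T) = 3*((I - 2)/(T + 27)) = 3*((-2 + I)/(27 + T)) = 3*(-2 + I)/(27 + T))
((-1566 + 876)/((15*(-9))*11 - 1189))*g(15, 15) = ((-1566 + 876)/((15*(-9))*11 - 1189))*(3*(-2 + 15)/(27 + 15)) = (-690/(-135*11 - 1189))*(3*13/42) = (-690/(-1485 - 1189))*(3*(1/42)*13) = -690/(-2674)*(13/14) = -690*(-1/2674)*(13/14) = (345/1337)*(13/14) = 4485/18718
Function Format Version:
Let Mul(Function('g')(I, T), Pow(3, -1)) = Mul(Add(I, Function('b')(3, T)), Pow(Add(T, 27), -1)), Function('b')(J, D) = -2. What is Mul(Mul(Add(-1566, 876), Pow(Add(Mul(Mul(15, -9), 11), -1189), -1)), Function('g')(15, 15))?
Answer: Rational(4485, 18718) ≈ 0.23961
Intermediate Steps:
Function('g')(I, T) = Mul(3, Pow(Add(27, T), -1), Add(-2, I)) (Function('g')(I, T) = Mul(3, Mul(Add(I, -2), Pow(Add(T, 27), -1))) = Mul(3, Mul(Add(-2, I), Pow(Add(27, T), -1))) = Mul(3, Mul(Pow(Add(27, T), -1), Add(-2, I))) = Mul(3, Pow(Add(27, T), -1), Add(-2, I)))
Mul(Mul(Add(-1566, 876), Pow(Add(Mul(Mul(15, -9), 11), -1189), -1)), Function('g')(15, 15)) = Mul(Mul(Add(-1566, 876), Pow(Add(Mul(Mul(15, -9), 11), -1189), -1)), Mul(3, Pow(Add(27, 15), -1), Add(-2, 15))) = Mul(Mul(-690, Pow(Add(Mul(-135, 11), -1189), -1)), Mul(3, Pow(42, -1), 13)) = Mul(Mul(-690, Pow(Add(-1485, -1189), -1)), Mul(3, Rational(1, 42), 13)) = Mul(Mul(-690, Pow(-2674, -1)), Rational(13, 14)) = Mul(Mul(-690, Rational(-1, 2674)), Rational(13, 14)) = Mul(Rational(345, 1337), Rational(13, 14)) = Rational(4485, 18718)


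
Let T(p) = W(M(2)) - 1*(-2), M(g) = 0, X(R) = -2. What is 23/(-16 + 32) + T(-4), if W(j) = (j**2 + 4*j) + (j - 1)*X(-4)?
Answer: 87/16 ≈ 5.4375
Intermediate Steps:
W(j) = 2 + j**2 + 2*j (W(j) = (j**2 + 4*j) + (j - 1)*(-2) = (j**2 + 4*j) + (-1 + j)*(-2) = (j**2 + 4*j) + (2 - 2*j) = 2 + j**2 + 2*j)
T(p) = 4 (T(p) = (2 + 0**2 + 2*0) - 1*(-2) = (2 + 0 + 0) + 2 = 2 + 2 = 4)
23/(-16 + 32) + T(-4) = 23/(-16 + 32) + 4 = 23/16 + 4 = 87/16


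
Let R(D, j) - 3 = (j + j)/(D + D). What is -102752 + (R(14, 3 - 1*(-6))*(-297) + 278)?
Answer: -1449783/14 ≈ -1.0356e+5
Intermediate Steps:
R(D, j) = 3 + j/D (R(D, j) = 3 + (j + j)/(D + D) = 3 + (2*j)/((2*D)) = 3 + (2*j)*(1/(2*D)) = 3 + j/D)
-102752 + (R(14, 3 - 1*(-6))*(-297) + 278) = -102752 + ((3 + (3 - 1*(-6))/14)*(-297) + 278) = -102752 + ((3 + (3 + 6)*(1/14))*(-297) + 278) = -102752 + ((3 + 9*(1/14))*(-297) + 278) = -102752 + ((3 + 9/14)*(-297) + 278) = -102752 + ((51/14)*(-297) + 278) = -102752 + (-15147/14 + 278) = -102752 - 11255/14 = -1449783/14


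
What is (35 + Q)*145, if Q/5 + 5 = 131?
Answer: 96425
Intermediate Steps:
Q = 630 (Q = -25 + 5*131 = -25 + 655 = 630)
(35 + Q)*145 = (35 + 630)*145 = 665*145 = 96425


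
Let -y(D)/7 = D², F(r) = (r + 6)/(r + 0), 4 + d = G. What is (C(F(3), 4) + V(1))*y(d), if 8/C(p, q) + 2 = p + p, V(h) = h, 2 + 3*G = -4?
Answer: -756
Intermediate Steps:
G = -2 (G = -⅔ + (⅓)*(-4) = -⅔ - 4/3 = -2)
d = -6 (d = -4 - 2 = -6)
F(r) = (6 + r)/r
C(p, q) = 8/(-2 + 2*p) (C(p, q) = 8/(-2 + (p + p)) = 8/(-2 + 2*p))
y(D) = -7*D²
(C(F(3), 4) + V(1))*y(d) = (4/(-1 + (6 + 3)/3) + 1)*(-7*(-6)²) = (4/(-1 + (⅓)*9) + 1)*(-7*36) = (4/(-1 + 3) + 1)*(-252) = (4/2 + 1)*(-252) = (4*(½) + 1)*(-252) = (2 + 1)*(-252) = 3*(-252) = -756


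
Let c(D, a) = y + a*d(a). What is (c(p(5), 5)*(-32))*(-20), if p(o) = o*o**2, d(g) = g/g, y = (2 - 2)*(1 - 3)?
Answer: 3200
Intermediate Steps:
y = 0 (y = 0*(-2) = 0)
d(g) = 1
p(o) = o**3
c(D, a) = a (c(D, a) = 0 + a*1 = 0 + a = a)
(c(p(5), 5)*(-32))*(-20) = (5*(-32))*(-20) = -160*(-20) = 3200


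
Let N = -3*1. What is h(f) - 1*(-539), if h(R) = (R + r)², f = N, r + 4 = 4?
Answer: 548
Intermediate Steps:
r = 0 (r = -4 + 4 = 0)
N = -3
f = -3
h(R) = R² (h(R) = (R + 0)² = R²)
h(f) - 1*(-539) = (-3)² - 1*(-539) = 9 + 539 = 548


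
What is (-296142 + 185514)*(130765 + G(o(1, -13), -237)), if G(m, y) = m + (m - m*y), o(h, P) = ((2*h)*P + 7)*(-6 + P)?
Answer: -24011143632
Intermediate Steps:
o(h, P) = (-6 + P)*(7 + 2*P*h) (o(h, P) = (2*P*h + 7)*(-6 + P) = (7 + 2*P*h)*(-6 + P) = (-6 + P)*(7 + 2*P*h))
G(m, y) = 2*m - m*y (G(m, y) = m + (m - m*y) = 2*m - m*y)
(-296142 + 185514)*(130765 + G(o(1, -13), -237)) = (-296142 + 185514)*(130765 + (-42 + 7*(-13) - 12*(-13)*1 + 2*1*(-13)**2)*(2 - 1*(-237))) = -110628*(130765 + (-42 - 91 + 156 + 2*1*169)*(2 + 237)) = -110628*(130765 + (-42 - 91 + 156 + 338)*239) = -110628*(130765 + 361*239) = -110628*(130765 + 86279) = -110628*217044 = -24011143632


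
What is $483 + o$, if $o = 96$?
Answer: $579$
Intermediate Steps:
$483 + o = 483 + 96 = 579$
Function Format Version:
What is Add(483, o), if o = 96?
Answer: 579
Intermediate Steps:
Add(483, o) = Add(483, 96) = 579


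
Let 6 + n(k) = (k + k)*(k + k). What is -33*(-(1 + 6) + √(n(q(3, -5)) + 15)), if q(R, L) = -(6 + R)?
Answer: 231 - 99*√37 ≈ -371.19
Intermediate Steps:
q(R, L) = -6 - R
n(k) = -6 + 4*k² (n(k) = -6 + (k + k)*(k + k) = -6 + (2*k)*(2*k) = -6 + 4*k²)
-33*(-(1 + 6) + √(n(q(3, -5)) + 15)) = -33*(-(1 + 6) + √((-6 + 4*(-6 - 1*3)²) + 15)) = -33*(-1*7 + √((-6 + 4*(-6 - 3)²) + 15)) = -33*(-7 + √((-6 + 4*(-9)²) + 15)) = -33*(-7 + √((-6 + 4*81) + 15)) = -33*(-7 + √((-6 + 324) + 15)) = -33*(-7 + √(318 + 15)) = -33*(-7 + √333) = -33*(-7 + 3*√37) = 231 - 99*√37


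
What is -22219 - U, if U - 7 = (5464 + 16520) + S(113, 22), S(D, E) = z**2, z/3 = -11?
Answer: -45299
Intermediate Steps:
z = -33 (z = 3*(-11) = -33)
S(D, E) = 1089 (S(D, E) = (-33)**2 = 1089)
U = 23080 (U = 7 + ((5464 + 16520) + 1089) = 7 + (21984 + 1089) = 7 + 23073 = 23080)
-22219 - U = -22219 - 1*23080 = -22219 - 23080 = -45299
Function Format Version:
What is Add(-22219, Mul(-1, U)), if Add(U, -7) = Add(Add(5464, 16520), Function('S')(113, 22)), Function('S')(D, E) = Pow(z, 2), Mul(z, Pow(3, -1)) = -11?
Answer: -45299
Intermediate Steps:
z = -33 (z = Mul(3, -11) = -33)
Function('S')(D, E) = 1089 (Function('S')(D, E) = Pow(-33, 2) = 1089)
U = 23080 (U = Add(7, Add(Add(5464, 16520), 1089)) = Add(7, Add(21984, 1089)) = Add(7, 23073) = 23080)
Add(-22219, Mul(-1, U)) = Add(-22219, Mul(-1, 23080)) = Add(-22219, -23080) = -45299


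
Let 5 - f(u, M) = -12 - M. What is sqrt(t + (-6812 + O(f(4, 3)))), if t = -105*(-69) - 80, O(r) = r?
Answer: sqrt(373) ≈ 19.313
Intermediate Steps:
f(u, M) = 17 + M (f(u, M) = 5 - (-12 - M) = 5 + (12 + M) = 17 + M)
t = 7165 (t = 7245 - 80 = 7165)
sqrt(t + (-6812 + O(f(4, 3)))) = sqrt(7165 + (-6812 + (17 + 3))) = sqrt(7165 + (-6812 + 20)) = sqrt(7165 - 6792) = sqrt(373)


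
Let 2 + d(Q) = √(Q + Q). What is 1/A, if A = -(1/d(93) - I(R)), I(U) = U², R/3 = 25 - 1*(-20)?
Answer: 3316948/60451340849 + √186/60451340849 ≈ 5.4870e-5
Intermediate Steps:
d(Q) = -2 + √2*√Q (d(Q) = -2 + √(Q + Q) = -2 + √(2*Q) = -2 + √2*√Q)
R = 135 (R = 3*(25 - 1*(-20)) = 3*(25 + 20) = 3*45 = 135)
A = 18225 - 1/(-2 + √186) (A = -(1/(-2 + √2*√93) - 1*135²) = -(1/(-2 + √186) - 1*18225) = -(1/(-2 + √186) - 18225) = -(-18225 + 1/(-2 + √186)) = 18225 - 1/(-2 + √186) ≈ 18225.)
1/A = 1/(1658474/91 - √186/182)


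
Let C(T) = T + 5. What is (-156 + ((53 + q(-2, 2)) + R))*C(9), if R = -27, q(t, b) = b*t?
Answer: -1876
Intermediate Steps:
C(T) = 5 + T
(-156 + ((53 + q(-2, 2)) + R))*C(9) = (-156 + ((53 + 2*(-2)) - 27))*(5 + 9) = (-156 + ((53 - 4) - 27))*14 = (-156 + (49 - 27))*14 = (-156 + 22)*14 = -134*14 = -1876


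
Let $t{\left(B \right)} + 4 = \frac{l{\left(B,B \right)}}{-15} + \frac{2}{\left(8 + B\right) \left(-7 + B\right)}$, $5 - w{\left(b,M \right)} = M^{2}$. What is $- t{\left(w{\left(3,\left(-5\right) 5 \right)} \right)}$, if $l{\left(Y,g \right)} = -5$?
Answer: $\frac{703493}{191862} \approx 3.6667$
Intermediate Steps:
$w{\left(b,M \right)} = 5 - M^{2}$
$t{\left(B \right)} = - \frac{11}{3} + \frac{2}{\left(-7 + B\right) \left(8 + B\right)}$ ($t{\left(B \right)} = -4 + \left(- \frac{5}{-15} + \frac{2}{\left(8 + B\right) \left(-7 + B\right)}\right) = -4 + \left(\left(-5\right) \left(- \frac{1}{15}\right) + \frac{2}{\left(-7 + B\right) \left(8 + B\right)}\right) = -4 + \left(\frac{1}{3} + 2 \frac{1}{\left(-7 + B\right) \left(8 + B\right)}\right) = -4 + \left(\frac{1}{3} + \frac{2}{\left(-7 + B\right) \left(8 + B\right)}\right) = - \frac{11}{3} + \frac{2}{\left(-7 + B\right) \left(8 + B\right)}$)
$- t{\left(w{\left(3,\left(-5\right) 5 \right)} \right)} = - \frac{622 - 11 \left(5 - \left(\left(-5\right) 5\right)^{2}\right) - 11 \left(5 - \left(\left(-5\right) 5\right)^{2}\right)^{2}}{3 \left(-56 + \left(5 - \left(\left(-5\right) 5\right)^{2}\right) + \left(5 - \left(\left(-5\right) 5\right)^{2}\right)^{2}\right)} = - \frac{622 - 11 \left(5 - \left(-25\right)^{2}\right) - 11 \left(5 - \left(-25\right)^{2}\right)^{2}}{3 \left(-56 + \left(5 - \left(-25\right)^{2}\right) + \left(5 - \left(-25\right)^{2}\right)^{2}\right)} = - \frac{622 - 11 \left(5 - 625\right) - 11 \left(5 - 625\right)^{2}}{3 \left(-56 + \left(5 - 625\right) + \left(5 - 625\right)^{2}\right)} = - \frac{622 - -6820 - 11 \left(-620\right)^{2}}{3 \left(-56 - 620 + \left(-620\right)^{2}\right)} = - \frac{622 + 6820 - 4228400}{3 \left(-56 - 620 + 384400\right)} = - \frac{622 + 6820 - 4228400}{3 \cdot 383724} = - \frac{-4220958}{3 \cdot 383724} = \left(-1\right) \left(- \frac{703493}{191862}\right) = \frac{703493}{191862}$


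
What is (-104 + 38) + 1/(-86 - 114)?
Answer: -13201/200 ≈ -66.005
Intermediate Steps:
(-104 + 38) + 1/(-86 - 114) = -66 + 1/(-200) = -66 - 1/200 = -13201/200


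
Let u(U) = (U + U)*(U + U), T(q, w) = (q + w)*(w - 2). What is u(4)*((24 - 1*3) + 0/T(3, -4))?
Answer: 1344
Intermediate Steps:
T(q, w) = (-2 + w)*(q + w) (T(q, w) = (q + w)*(-2 + w) = (-2 + w)*(q + w))
u(U) = 4*U**2 (u(U) = (2*U)*(2*U) = 4*U**2)
u(4)*((24 - 1*3) + 0/T(3, -4)) = (4*4**2)*((24 - 1*3) + 0/((-4)**2 - 2*3 - 2*(-4) + 3*(-4))) = (4*16)*((24 - 3) + 0/(16 - 6 + 8 - 12)) = 64*(21 + 0/6) = 64*(21 + 0*(1/6)) = 64*(21 + 0) = 64*21 = 1344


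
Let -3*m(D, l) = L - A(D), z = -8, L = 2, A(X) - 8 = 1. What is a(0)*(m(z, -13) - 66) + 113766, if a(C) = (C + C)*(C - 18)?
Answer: 113766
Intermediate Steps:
A(X) = 9 (A(X) = 8 + 1 = 9)
a(C) = 2*C*(-18 + C) (a(C) = (2*C)*(-18 + C) = 2*C*(-18 + C))
m(D, l) = 7/3 (m(D, l) = -(2 - 1*9)/3 = -(2 - 9)/3 = -1/3*(-7) = 7/3)
a(0)*(m(z, -13) - 66) + 113766 = (2*0*(-18 + 0))*(7/3 - 66) + 113766 = (2*0*(-18))*(-191/3) + 113766 = 0*(-191/3) + 113766 = 0 + 113766 = 113766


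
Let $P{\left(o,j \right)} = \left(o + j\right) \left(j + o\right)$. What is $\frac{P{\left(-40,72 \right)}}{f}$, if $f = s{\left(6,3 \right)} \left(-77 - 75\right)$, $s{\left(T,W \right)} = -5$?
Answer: $\frac{128}{95} \approx 1.3474$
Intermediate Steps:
$P{\left(o,j \right)} = \left(j + o\right)^{2}$ ($P{\left(o,j \right)} = \left(j + o\right) \left(j + o\right) = \left(j + o\right)^{2}$)
$f = 760$ ($f = - 5 \left(-77 - 75\right) = \left(-5\right) \left(-152\right) = 760$)
$\frac{P{\left(-40,72 \right)}}{f} = \frac{\left(72 - 40\right)^{2}}{760} = 32^{2} \cdot \frac{1}{760} = 1024 \cdot \frac{1}{760} = \frac{128}{95}$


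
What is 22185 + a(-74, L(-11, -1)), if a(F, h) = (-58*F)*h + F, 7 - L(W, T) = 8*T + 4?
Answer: 69323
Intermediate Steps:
L(W, T) = 3 - 8*T (L(W, T) = 7 - (8*T + 4) = 7 - (4 + 8*T) = 7 + (-4 - 8*T) = 3 - 8*T)
a(F, h) = F - 58*F*h (a(F, h) = -58*F*h + F = F - 58*F*h)
22185 + a(-74, L(-11, -1)) = 22185 - 74*(1 - 58*(3 - 8*(-1))) = 22185 - 74*(1 - 58*(3 + 8)) = 22185 - 74*(1 - 58*11) = 22185 - 74*(1 - 638) = 22185 - 74*(-637) = 22185 + 47138 = 69323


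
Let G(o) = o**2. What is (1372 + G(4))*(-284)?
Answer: -394192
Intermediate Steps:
(1372 + G(4))*(-284) = (1372 + 4**2)*(-284) = (1372 + 16)*(-284) = 1388*(-284) = -394192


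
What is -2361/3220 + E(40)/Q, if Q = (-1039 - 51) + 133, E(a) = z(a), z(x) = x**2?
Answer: -7411477/3081540 ≈ -2.4051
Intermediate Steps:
E(a) = a**2
Q = -957 (Q = -1090 + 133 = -957)
-2361/3220 + E(40)/Q = -2361/3220 + 40**2/(-957) = -2361*1/3220 + 1600*(-1/957) = -2361/3220 - 1600/957 = -7411477/3081540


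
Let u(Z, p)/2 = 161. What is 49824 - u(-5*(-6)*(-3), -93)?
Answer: 49502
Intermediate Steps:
u(Z, p) = 322 (u(Z, p) = 2*161 = 322)
49824 - u(-5*(-6)*(-3), -93) = 49824 - 1*322 = 49824 - 322 = 49502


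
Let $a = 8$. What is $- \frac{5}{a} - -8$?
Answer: $\frac{59}{8} \approx 7.375$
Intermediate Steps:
$- \frac{5}{a} - -8 = - \frac{5}{8} - -8 = \left(-5\right) \frac{1}{8} + 8 = - \frac{5}{8} + 8 = \frac{59}{8}$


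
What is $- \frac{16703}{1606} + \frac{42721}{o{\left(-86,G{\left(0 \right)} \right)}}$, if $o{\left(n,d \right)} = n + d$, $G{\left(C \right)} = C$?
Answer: $- \frac{17511596}{34529} \approx -507.16$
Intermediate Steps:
$o{\left(n,d \right)} = d + n$
$- \frac{16703}{1606} + \frac{42721}{o{\left(-86,G{\left(0 \right)} \right)}} = - \frac{16703}{1606} + \frac{42721}{0 - 86} = \left(-16703\right) \frac{1}{1606} + \frac{42721}{-86} = - \frac{16703}{1606} + 42721 \left(- \frac{1}{86}\right) = - \frac{16703}{1606} - \frac{42721}{86} = - \frac{17511596}{34529}$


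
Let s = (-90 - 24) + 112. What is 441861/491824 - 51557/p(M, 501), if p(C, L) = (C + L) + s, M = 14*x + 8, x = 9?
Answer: -25077271955/311324592 ≈ -80.550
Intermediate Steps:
M = 134 (M = 14*9 + 8 = 126 + 8 = 134)
s = -2 (s = -114 + 112 = -2)
p(C, L) = -2 + C + L (p(C, L) = (C + L) - 2 = -2 + C + L)
441861/491824 - 51557/p(M, 501) = 441861/491824 - 51557/(-2 + 134 + 501) = 441861*(1/491824) - 51557/633 = 441861/491824 - 51557*1/633 = 441861/491824 - 51557/633 = -25077271955/311324592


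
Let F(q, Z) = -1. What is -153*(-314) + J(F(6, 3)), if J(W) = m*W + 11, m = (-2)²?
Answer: 48049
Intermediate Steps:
m = 4
J(W) = 11 + 4*W (J(W) = 4*W + 11 = 11 + 4*W)
-153*(-314) + J(F(6, 3)) = -153*(-314) + (11 + 4*(-1)) = 48042 + (11 - 4) = 48042 + 7 = 48049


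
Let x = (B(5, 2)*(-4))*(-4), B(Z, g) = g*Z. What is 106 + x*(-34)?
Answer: -5334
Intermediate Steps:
B(Z, g) = Z*g
x = 160 (x = ((5*2)*(-4))*(-4) = (10*(-4))*(-4) = -40*(-4) = 160)
106 + x*(-34) = 106 + 160*(-34) = 106 - 5440 = -5334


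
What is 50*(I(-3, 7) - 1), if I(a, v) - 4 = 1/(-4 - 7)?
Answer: 1600/11 ≈ 145.45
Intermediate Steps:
I(a, v) = 43/11 (I(a, v) = 4 + 1/(-4 - 7) = 4 + 1/(-11) = 4 - 1/11 = 43/11)
50*(I(-3, 7) - 1) = 50*(43/11 - 1) = 50*(32/11) = 1600/11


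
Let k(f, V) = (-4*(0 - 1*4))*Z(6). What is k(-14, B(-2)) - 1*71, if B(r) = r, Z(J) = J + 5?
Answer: 105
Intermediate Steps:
Z(J) = 5 + J
k(f, V) = 176 (k(f, V) = (-4*(0 - 1*4))*(5 + 6) = -4*(0 - 4)*11 = -4*(-4)*11 = 16*11 = 176)
k(-14, B(-2)) - 1*71 = 176 - 1*71 = 176 - 71 = 105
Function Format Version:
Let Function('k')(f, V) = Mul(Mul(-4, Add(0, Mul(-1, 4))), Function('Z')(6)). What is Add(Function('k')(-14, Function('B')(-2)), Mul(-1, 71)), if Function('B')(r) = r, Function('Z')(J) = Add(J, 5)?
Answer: 105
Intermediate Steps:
Function('Z')(J) = Add(5, J)
Function('k')(f, V) = 176 (Function('k')(f, V) = Mul(Mul(-4, Add(0, Mul(-1, 4))), Add(5, 6)) = Mul(Mul(-4, Add(0, -4)), 11) = Mul(Mul(-4, -4), 11) = Mul(16, 11) = 176)
Add(Function('k')(-14, Function('B')(-2)), Mul(-1, 71)) = Add(176, Mul(-1, 71)) = Add(176, -71) = 105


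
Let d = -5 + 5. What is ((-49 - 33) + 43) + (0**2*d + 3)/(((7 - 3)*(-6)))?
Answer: -313/8 ≈ -39.125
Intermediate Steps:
d = 0
((-49 - 33) + 43) + (0**2*d + 3)/(((7 - 3)*(-6))) = ((-49 - 33) + 43) + (0**2*0 + 3)/(((7 - 3)*(-6))) = (-82 + 43) + (0*0 + 3)/((4*(-6))) = -39 + (0 + 3)/(-24) = -39 + 3*(-1/24) = -39 - 1/8 = -313/8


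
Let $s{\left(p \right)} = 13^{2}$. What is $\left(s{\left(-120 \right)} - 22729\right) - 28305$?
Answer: $-50865$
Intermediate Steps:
$s{\left(p \right)} = 169$
$\left(s{\left(-120 \right)} - 22729\right) - 28305 = \left(169 - 22729\right) - 28305 = -22560 - 28305 = -50865$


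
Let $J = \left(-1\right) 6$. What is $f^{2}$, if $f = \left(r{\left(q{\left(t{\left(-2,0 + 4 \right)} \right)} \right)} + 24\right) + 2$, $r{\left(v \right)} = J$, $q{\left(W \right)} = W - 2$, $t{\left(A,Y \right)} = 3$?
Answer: $400$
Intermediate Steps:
$J = -6$
$q{\left(W \right)} = -2 + W$
$r{\left(v \right)} = -6$
$f = 20$ ($f = \left(-6 + 24\right) + 2 = 18 + 2 = 20$)
$f^{2} = 20^{2} = 400$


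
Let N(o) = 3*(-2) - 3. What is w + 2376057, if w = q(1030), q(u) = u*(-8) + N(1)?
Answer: 2367808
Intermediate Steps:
N(o) = -9 (N(o) = -6 - 3 = -9)
q(u) = -9 - 8*u (q(u) = u*(-8) - 9 = -8*u - 9 = -9 - 8*u)
w = -8249 (w = -9 - 8*1030 = -9 - 8240 = -8249)
w + 2376057 = -8249 + 2376057 = 2367808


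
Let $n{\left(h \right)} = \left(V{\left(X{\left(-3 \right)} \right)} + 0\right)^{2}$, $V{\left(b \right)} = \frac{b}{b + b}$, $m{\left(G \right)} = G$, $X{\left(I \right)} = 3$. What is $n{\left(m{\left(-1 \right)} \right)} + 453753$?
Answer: $\frac{1815013}{4} \approx 4.5375 \cdot 10^{5}$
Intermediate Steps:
$V{\left(b \right)} = \frac{1}{2}$ ($V{\left(b \right)} = \frac{b}{2 b} = b \frac{1}{2 b} = \frac{1}{2}$)
$n{\left(h \right)} = \frac{1}{4}$ ($n{\left(h \right)} = \left(\frac{1}{2} + 0\right)^{2} = \left(\frac{1}{2}\right)^{2} = \frac{1}{4}$)
$n{\left(m{\left(-1 \right)} \right)} + 453753 = \frac{1}{4} + 453753 = \frac{1815013}{4}$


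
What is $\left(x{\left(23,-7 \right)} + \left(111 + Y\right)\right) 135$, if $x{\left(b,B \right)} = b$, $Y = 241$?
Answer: $50625$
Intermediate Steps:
$\left(x{\left(23,-7 \right)} + \left(111 + Y\right)\right) 135 = \left(23 + \left(111 + 241\right)\right) 135 = \left(23 + 352\right) 135 = 375 \cdot 135 = 50625$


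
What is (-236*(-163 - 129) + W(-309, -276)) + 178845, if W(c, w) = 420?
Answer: 248177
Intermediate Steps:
(-236*(-163 - 129) + W(-309, -276)) + 178845 = (-236*(-163 - 129) + 420) + 178845 = (-236*(-292) + 420) + 178845 = (68912 + 420) + 178845 = 69332 + 178845 = 248177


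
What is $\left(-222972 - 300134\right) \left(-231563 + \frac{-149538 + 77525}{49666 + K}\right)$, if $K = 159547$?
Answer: $\frac{25342425673000792}{209213} \approx 1.2113 \cdot 10^{11}$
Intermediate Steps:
$\left(-222972 - 300134\right) \left(-231563 + \frac{-149538 + 77525}{49666 + K}\right) = \left(-222972 - 300134\right) \left(-231563 + \frac{-149538 + 77525}{49666 + 159547}\right) = - 523106 \left(-231563 - \frac{72013}{209213}\right) = \left(-523106\right) \left(- \frac{48446061932}{209213}\right) = \frac{25342425673000792}{209213}$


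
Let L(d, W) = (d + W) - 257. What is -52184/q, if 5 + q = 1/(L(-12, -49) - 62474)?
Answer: 3276737728/313961 ≈ 10437.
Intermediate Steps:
L(d, W) = -257 + W + d (L(d, W) = (W + d) - 257 = -257 + W + d)
q = -313961/62792 (q = -5 + 1/((-257 - 49 - 12) - 62474) = -5 + 1/(-318 - 62474) = -5 + 1/(-62792) = -5 - 1/62792 = -313961/62792 ≈ -5.0000)
-52184/q = -52184/(-313961/62792) = -52184*(-62792/313961) = 3276737728/313961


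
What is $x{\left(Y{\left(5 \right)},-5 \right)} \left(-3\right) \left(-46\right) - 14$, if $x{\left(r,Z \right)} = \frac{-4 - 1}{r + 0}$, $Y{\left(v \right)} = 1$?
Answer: $-704$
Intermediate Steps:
$x{\left(r,Z \right)} = - \frac{5}{r}$
$x{\left(Y{\left(5 \right)},-5 \right)} \left(-3\right) \left(-46\right) - 14 = - \frac{5}{1} \left(-3\right) \left(-46\right) - 14 = \left(-5\right) 1 \left(-3\right) \left(-46\right) - 14 = \left(-5\right) \left(-3\right) \left(-46\right) - 14 = 15 \left(-46\right) - 14 = -690 - 14 = -704$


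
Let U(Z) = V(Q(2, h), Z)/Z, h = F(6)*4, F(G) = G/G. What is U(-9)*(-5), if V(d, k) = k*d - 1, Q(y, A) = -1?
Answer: 40/9 ≈ 4.4444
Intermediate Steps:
F(G) = 1
h = 4 (h = 1*4 = 4)
V(d, k) = -1 + d*k (V(d, k) = d*k - 1 = -1 + d*k)
U(Z) = (-1 - Z)/Z
U(-9)*(-5) = ((-1 - 1*(-9))/(-9))*(-5) = -(-1 + 9)/9*(-5) = -⅑*8*(-5) = -8/9*(-5) = 40/9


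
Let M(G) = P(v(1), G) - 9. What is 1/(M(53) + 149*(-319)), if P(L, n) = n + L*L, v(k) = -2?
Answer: -1/47483 ≈ -2.1060e-5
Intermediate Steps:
P(L, n) = n + L²
M(G) = -5 + G (M(G) = (G + (-2)²) - 9 = (G + 4) - 9 = (4 + G) - 9 = -5 + G)
1/(M(53) + 149*(-319)) = 1/((-5 + 53) + 149*(-319)) = 1/(48 - 47531) = 1/(-47483) = -1/47483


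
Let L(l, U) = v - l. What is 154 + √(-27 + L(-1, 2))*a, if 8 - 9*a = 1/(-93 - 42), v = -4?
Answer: 154 + 1081*I*√30/1215 ≈ 154.0 + 4.8732*I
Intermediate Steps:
a = 1081/1215 (a = 8/9 - 1/(9*(-93 - 42)) = 8/9 - ⅑/(-135) = 8/9 - ⅑*(-1/135) = 8/9 + 1/1215 = 1081/1215 ≈ 0.88971)
L(l, U) = -4 - l
154 + √(-27 + L(-1, 2))*a = 154 + √(-27 + (-4 - 1*(-1)))*(1081/1215) = 154 + √(-27 + (-4 + 1))*(1081/1215) = 154 + √(-27 - 3)*(1081/1215) = 154 + √(-30)*(1081/1215) = 154 + (I*√30)*(1081/1215) = 154 + 1081*I*√30/1215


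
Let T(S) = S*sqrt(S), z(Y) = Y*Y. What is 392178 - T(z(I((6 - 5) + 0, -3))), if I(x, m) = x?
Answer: 392177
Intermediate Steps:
z(Y) = Y**2
T(S) = S**(3/2)
392178 - T(z(I((6 - 5) + 0, -3))) = 392178 - (((6 - 5) + 0)**2)**(3/2) = 392178 - ((1 + 0)**2)**(3/2) = 392178 - (1**2)**(3/2) = 392178 - 1**(3/2) = 392178 - 1*1 = 392178 - 1 = 392177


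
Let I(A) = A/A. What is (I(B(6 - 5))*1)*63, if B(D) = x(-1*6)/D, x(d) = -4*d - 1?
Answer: 63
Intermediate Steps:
x(d) = -1 - 4*d
B(D) = 23/D (B(D) = (-1 - (-4)*6)/D = (-1 - 4*(-6))/D = (-1 + 24)/D = 23/D)
I(A) = 1
(I(B(6 - 5))*1)*63 = (1*1)*63 = 1*63 = 63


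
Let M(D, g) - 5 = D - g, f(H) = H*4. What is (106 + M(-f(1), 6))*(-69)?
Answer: -6969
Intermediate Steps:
f(H) = 4*H
M(D, g) = 5 + D - g (M(D, g) = 5 + (D - g) = 5 + D - g)
(106 + M(-f(1), 6))*(-69) = (106 + (5 - 4 - 1*6))*(-69) = (106 + (5 - 1*4 - 6))*(-69) = (106 + (5 - 4 - 6))*(-69) = (106 - 5)*(-69) = 101*(-69) = -6969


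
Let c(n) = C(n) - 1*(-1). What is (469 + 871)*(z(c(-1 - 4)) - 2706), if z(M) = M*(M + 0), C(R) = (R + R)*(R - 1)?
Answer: 1360100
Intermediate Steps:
C(R) = 2*R*(-1 + R) (C(R) = (2*R)*(-1 + R) = 2*R*(-1 + R))
c(n) = 1 + 2*n*(-1 + n) (c(n) = 2*n*(-1 + n) - 1*(-1) = 2*n*(-1 + n) + 1 = 1 + 2*n*(-1 + n))
z(M) = M² (z(M) = M*M = M²)
(469 + 871)*(z(c(-1 - 4)) - 2706) = (469 + 871)*((1 + 2*(-1 - 4)*(-1 + (-1 - 4)))² - 2706) = 1340*((1 + 2*(-5)*(-1 - 5))² - 2706) = 1340*((1 + 2*(-5)*(-6))² - 2706) = 1340*((1 + 60)² - 2706) = 1340*(61² - 2706) = 1340*(3721 - 2706) = 1340*1015 = 1360100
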